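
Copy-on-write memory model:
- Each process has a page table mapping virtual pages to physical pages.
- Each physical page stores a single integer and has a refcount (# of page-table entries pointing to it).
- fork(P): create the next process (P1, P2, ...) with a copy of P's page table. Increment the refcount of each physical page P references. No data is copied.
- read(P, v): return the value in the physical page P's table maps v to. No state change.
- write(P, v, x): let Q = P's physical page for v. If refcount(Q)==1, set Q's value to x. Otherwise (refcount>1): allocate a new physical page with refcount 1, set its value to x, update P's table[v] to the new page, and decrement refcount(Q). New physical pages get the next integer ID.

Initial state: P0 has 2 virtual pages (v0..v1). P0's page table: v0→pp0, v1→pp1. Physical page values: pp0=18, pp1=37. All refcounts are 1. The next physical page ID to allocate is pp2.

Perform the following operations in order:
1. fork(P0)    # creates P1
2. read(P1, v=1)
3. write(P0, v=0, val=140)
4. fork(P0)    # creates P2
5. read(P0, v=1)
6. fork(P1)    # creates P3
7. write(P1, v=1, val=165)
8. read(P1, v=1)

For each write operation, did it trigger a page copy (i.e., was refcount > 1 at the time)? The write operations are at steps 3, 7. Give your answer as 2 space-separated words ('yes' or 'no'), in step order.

Op 1: fork(P0) -> P1. 2 ppages; refcounts: pp0:2 pp1:2
Op 2: read(P1, v1) -> 37. No state change.
Op 3: write(P0, v0, 140). refcount(pp0)=2>1 -> COPY to pp2. 3 ppages; refcounts: pp0:1 pp1:2 pp2:1
Op 4: fork(P0) -> P2. 3 ppages; refcounts: pp0:1 pp1:3 pp2:2
Op 5: read(P0, v1) -> 37. No state change.
Op 6: fork(P1) -> P3. 3 ppages; refcounts: pp0:2 pp1:4 pp2:2
Op 7: write(P1, v1, 165). refcount(pp1)=4>1 -> COPY to pp3. 4 ppages; refcounts: pp0:2 pp1:3 pp2:2 pp3:1
Op 8: read(P1, v1) -> 165. No state change.

yes yes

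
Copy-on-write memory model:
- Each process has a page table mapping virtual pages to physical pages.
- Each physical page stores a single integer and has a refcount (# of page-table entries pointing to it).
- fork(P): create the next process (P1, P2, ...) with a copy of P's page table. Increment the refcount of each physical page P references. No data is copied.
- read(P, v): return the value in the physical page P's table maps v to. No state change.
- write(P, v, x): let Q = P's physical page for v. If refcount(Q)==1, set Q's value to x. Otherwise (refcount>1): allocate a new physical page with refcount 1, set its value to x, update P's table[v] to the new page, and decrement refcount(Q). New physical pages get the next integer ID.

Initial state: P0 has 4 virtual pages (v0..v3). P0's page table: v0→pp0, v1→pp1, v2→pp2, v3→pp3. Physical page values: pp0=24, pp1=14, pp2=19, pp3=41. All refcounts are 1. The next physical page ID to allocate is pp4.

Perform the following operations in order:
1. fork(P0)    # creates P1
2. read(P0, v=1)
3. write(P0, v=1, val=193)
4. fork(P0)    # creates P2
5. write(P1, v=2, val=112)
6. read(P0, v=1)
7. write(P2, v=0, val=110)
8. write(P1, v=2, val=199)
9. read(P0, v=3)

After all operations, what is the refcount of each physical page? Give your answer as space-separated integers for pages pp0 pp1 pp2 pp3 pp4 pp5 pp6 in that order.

Op 1: fork(P0) -> P1. 4 ppages; refcounts: pp0:2 pp1:2 pp2:2 pp3:2
Op 2: read(P0, v1) -> 14. No state change.
Op 3: write(P0, v1, 193). refcount(pp1)=2>1 -> COPY to pp4. 5 ppages; refcounts: pp0:2 pp1:1 pp2:2 pp3:2 pp4:1
Op 4: fork(P0) -> P2. 5 ppages; refcounts: pp0:3 pp1:1 pp2:3 pp3:3 pp4:2
Op 5: write(P1, v2, 112). refcount(pp2)=3>1 -> COPY to pp5. 6 ppages; refcounts: pp0:3 pp1:1 pp2:2 pp3:3 pp4:2 pp5:1
Op 6: read(P0, v1) -> 193. No state change.
Op 7: write(P2, v0, 110). refcount(pp0)=3>1 -> COPY to pp6. 7 ppages; refcounts: pp0:2 pp1:1 pp2:2 pp3:3 pp4:2 pp5:1 pp6:1
Op 8: write(P1, v2, 199). refcount(pp5)=1 -> write in place. 7 ppages; refcounts: pp0:2 pp1:1 pp2:2 pp3:3 pp4:2 pp5:1 pp6:1
Op 9: read(P0, v3) -> 41. No state change.

Answer: 2 1 2 3 2 1 1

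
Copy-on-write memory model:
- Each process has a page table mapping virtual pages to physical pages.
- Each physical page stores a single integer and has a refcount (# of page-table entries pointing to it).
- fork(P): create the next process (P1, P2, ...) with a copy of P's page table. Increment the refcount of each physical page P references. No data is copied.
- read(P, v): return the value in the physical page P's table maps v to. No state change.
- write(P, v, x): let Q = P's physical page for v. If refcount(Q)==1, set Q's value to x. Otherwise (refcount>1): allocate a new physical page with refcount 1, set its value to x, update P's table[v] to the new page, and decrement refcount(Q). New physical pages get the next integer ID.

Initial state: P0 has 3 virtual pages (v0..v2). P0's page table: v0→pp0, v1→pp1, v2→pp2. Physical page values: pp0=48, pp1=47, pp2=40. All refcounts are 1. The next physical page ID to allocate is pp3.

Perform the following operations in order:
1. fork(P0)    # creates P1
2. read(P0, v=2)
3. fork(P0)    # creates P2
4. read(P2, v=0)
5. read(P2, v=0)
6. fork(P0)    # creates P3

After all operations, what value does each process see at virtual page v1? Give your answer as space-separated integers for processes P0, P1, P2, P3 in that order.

Answer: 47 47 47 47

Derivation:
Op 1: fork(P0) -> P1. 3 ppages; refcounts: pp0:2 pp1:2 pp2:2
Op 2: read(P0, v2) -> 40. No state change.
Op 3: fork(P0) -> P2. 3 ppages; refcounts: pp0:3 pp1:3 pp2:3
Op 4: read(P2, v0) -> 48. No state change.
Op 5: read(P2, v0) -> 48. No state change.
Op 6: fork(P0) -> P3. 3 ppages; refcounts: pp0:4 pp1:4 pp2:4
P0: v1 -> pp1 = 47
P1: v1 -> pp1 = 47
P2: v1 -> pp1 = 47
P3: v1 -> pp1 = 47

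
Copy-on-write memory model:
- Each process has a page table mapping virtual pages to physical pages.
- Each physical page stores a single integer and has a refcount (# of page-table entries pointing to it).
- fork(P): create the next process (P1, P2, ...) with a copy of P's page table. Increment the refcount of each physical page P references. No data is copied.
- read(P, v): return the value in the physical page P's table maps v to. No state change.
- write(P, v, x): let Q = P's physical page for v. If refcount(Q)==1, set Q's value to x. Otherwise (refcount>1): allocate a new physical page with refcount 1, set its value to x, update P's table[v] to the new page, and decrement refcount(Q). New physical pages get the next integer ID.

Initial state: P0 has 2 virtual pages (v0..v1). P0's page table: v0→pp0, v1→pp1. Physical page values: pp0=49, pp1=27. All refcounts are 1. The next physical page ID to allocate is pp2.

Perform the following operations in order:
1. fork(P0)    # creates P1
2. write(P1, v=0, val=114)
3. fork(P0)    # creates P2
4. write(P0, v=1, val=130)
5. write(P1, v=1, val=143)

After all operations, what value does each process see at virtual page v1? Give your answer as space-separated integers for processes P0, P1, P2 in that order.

Op 1: fork(P0) -> P1. 2 ppages; refcounts: pp0:2 pp1:2
Op 2: write(P1, v0, 114). refcount(pp0)=2>1 -> COPY to pp2. 3 ppages; refcounts: pp0:1 pp1:2 pp2:1
Op 3: fork(P0) -> P2. 3 ppages; refcounts: pp0:2 pp1:3 pp2:1
Op 4: write(P0, v1, 130). refcount(pp1)=3>1 -> COPY to pp3. 4 ppages; refcounts: pp0:2 pp1:2 pp2:1 pp3:1
Op 5: write(P1, v1, 143). refcount(pp1)=2>1 -> COPY to pp4. 5 ppages; refcounts: pp0:2 pp1:1 pp2:1 pp3:1 pp4:1
P0: v1 -> pp3 = 130
P1: v1 -> pp4 = 143
P2: v1 -> pp1 = 27

Answer: 130 143 27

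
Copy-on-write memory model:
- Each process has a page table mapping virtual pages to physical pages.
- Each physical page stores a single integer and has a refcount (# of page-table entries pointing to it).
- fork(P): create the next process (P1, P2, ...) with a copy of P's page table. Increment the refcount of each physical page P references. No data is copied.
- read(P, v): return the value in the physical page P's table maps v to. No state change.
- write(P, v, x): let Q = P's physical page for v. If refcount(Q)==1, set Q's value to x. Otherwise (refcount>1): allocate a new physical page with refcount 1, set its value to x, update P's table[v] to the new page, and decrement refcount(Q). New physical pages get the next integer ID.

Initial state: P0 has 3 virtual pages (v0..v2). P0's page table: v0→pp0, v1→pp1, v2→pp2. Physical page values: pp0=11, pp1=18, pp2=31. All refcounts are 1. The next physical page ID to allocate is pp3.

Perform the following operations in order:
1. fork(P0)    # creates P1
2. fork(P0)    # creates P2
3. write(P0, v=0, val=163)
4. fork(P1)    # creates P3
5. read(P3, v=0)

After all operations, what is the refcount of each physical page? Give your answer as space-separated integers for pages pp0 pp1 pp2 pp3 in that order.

Answer: 3 4 4 1

Derivation:
Op 1: fork(P0) -> P1. 3 ppages; refcounts: pp0:2 pp1:2 pp2:2
Op 2: fork(P0) -> P2. 3 ppages; refcounts: pp0:3 pp1:3 pp2:3
Op 3: write(P0, v0, 163). refcount(pp0)=3>1 -> COPY to pp3. 4 ppages; refcounts: pp0:2 pp1:3 pp2:3 pp3:1
Op 4: fork(P1) -> P3. 4 ppages; refcounts: pp0:3 pp1:4 pp2:4 pp3:1
Op 5: read(P3, v0) -> 11. No state change.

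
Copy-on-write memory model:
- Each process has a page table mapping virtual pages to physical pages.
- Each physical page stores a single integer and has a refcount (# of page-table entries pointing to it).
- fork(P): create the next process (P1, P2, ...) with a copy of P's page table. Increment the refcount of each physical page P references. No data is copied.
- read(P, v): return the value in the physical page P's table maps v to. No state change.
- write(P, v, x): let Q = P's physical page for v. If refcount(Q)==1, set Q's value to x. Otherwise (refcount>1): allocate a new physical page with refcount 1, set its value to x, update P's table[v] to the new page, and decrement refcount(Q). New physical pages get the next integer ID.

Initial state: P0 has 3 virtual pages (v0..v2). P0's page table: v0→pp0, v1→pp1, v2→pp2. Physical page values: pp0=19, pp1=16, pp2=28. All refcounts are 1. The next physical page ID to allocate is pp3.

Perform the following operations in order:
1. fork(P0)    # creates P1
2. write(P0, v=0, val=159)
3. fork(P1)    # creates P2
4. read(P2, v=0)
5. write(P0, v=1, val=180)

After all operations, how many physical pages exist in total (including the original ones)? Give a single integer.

Op 1: fork(P0) -> P1. 3 ppages; refcounts: pp0:2 pp1:2 pp2:2
Op 2: write(P0, v0, 159). refcount(pp0)=2>1 -> COPY to pp3. 4 ppages; refcounts: pp0:1 pp1:2 pp2:2 pp3:1
Op 3: fork(P1) -> P2. 4 ppages; refcounts: pp0:2 pp1:3 pp2:3 pp3:1
Op 4: read(P2, v0) -> 19. No state change.
Op 5: write(P0, v1, 180). refcount(pp1)=3>1 -> COPY to pp4. 5 ppages; refcounts: pp0:2 pp1:2 pp2:3 pp3:1 pp4:1

Answer: 5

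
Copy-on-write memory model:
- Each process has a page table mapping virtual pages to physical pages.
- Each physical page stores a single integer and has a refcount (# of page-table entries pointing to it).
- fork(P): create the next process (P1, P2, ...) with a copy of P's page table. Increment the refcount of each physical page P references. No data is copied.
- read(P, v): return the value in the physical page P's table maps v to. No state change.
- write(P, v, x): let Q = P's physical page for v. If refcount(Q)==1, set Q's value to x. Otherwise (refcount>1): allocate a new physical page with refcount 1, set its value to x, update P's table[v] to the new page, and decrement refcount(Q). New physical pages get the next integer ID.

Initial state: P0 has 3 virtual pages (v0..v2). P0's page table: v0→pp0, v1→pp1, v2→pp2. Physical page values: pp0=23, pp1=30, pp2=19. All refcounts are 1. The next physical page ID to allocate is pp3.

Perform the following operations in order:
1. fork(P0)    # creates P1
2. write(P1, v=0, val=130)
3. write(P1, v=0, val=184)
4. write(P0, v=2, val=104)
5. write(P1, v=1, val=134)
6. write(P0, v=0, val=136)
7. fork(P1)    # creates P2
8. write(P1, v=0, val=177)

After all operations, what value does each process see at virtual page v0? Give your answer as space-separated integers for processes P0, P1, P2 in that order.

Answer: 136 177 184

Derivation:
Op 1: fork(P0) -> P1. 3 ppages; refcounts: pp0:2 pp1:2 pp2:2
Op 2: write(P1, v0, 130). refcount(pp0)=2>1 -> COPY to pp3. 4 ppages; refcounts: pp0:1 pp1:2 pp2:2 pp3:1
Op 3: write(P1, v0, 184). refcount(pp3)=1 -> write in place. 4 ppages; refcounts: pp0:1 pp1:2 pp2:2 pp3:1
Op 4: write(P0, v2, 104). refcount(pp2)=2>1 -> COPY to pp4. 5 ppages; refcounts: pp0:1 pp1:2 pp2:1 pp3:1 pp4:1
Op 5: write(P1, v1, 134). refcount(pp1)=2>1 -> COPY to pp5. 6 ppages; refcounts: pp0:1 pp1:1 pp2:1 pp3:1 pp4:1 pp5:1
Op 6: write(P0, v0, 136). refcount(pp0)=1 -> write in place. 6 ppages; refcounts: pp0:1 pp1:1 pp2:1 pp3:1 pp4:1 pp5:1
Op 7: fork(P1) -> P2. 6 ppages; refcounts: pp0:1 pp1:1 pp2:2 pp3:2 pp4:1 pp5:2
Op 8: write(P1, v0, 177). refcount(pp3)=2>1 -> COPY to pp6. 7 ppages; refcounts: pp0:1 pp1:1 pp2:2 pp3:1 pp4:1 pp5:2 pp6:1
P0: v0 -> pp0 = 136
P1: v0 -> pp6 = 177
P2: v0 -> pp3 = 184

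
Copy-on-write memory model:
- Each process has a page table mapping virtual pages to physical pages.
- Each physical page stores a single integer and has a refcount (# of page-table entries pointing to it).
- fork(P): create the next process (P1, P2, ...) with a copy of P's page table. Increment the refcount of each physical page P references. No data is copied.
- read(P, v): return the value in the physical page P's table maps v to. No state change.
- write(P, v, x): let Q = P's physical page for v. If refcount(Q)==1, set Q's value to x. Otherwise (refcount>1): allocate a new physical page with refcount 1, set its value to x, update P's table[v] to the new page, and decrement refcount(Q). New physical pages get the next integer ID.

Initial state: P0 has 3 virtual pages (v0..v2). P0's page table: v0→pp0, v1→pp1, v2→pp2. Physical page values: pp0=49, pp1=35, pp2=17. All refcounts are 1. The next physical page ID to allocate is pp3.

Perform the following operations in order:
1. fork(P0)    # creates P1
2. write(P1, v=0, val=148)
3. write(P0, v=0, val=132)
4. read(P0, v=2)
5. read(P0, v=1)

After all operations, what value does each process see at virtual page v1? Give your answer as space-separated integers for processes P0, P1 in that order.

Answer: 35 35

Derivation:
Op 1: fork(P0) -> P1. 3 ppages; refcounts: pp0:2 pp1:2 pp2:2
Op 2: write(P1, v0, 148). refcount(pp0)=2>1 -> COPY to pp3. 4 ppages; refcounts: pp0:1 pp1:2 pp2:2 pp3:1
Op 3: write(P0, v0, 132). refcount(pp0)=1 -> write in place. 4 ppages; refcounts: pp0:1 pp1:2 pp2:2 pp3:1
Op 4: read(P0, v2) -> 17. No state change.
Op 5: read(P0, v1) -> 35. No state change.
P0: v1 -> pp1 = 35
P1: v1 -> pp1 = 35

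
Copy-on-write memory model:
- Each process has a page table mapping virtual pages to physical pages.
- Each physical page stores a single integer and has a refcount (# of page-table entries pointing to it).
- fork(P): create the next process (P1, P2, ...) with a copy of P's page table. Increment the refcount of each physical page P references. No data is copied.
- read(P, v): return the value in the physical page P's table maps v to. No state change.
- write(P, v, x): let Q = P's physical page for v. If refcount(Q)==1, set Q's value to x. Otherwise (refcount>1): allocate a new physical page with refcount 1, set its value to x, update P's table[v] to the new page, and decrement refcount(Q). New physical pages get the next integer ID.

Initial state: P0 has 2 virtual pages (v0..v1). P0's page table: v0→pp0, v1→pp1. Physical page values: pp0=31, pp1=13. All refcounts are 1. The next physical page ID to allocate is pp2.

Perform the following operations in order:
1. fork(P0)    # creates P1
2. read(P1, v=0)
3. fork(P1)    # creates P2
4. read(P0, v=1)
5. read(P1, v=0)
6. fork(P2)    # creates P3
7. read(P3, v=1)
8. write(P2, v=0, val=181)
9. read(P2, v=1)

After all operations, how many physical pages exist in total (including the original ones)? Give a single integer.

Op 1: fork(P0) -> P1. 2 ppages; refcounts: pp0:2 pp1:2
Op 2: read(P1, v0) -> 31. No state change.
Op 3: fork(P1) -> P2. 2 ppages; refcounts: pp0:3 pp1:3
Op 4: read(P0, v1) -> 13. No state change.
Op 5: read(P1, v0) -> 31. No state change.
Op 6: fork(P2) -> P3. 2 ppages; refcounts: pp0:4 pp1:4
Op 7: read(P3, v1) -> 13. No state change.
Op 8: write(P2, v0, 181). refcount(pp0)=4>1 -> COPY to pp2. 3 ppages; refcounts: pp0:3 pp1:4 pp2:1
Op 9: read(P2, v1) -> 13. No state change.

Answer: 3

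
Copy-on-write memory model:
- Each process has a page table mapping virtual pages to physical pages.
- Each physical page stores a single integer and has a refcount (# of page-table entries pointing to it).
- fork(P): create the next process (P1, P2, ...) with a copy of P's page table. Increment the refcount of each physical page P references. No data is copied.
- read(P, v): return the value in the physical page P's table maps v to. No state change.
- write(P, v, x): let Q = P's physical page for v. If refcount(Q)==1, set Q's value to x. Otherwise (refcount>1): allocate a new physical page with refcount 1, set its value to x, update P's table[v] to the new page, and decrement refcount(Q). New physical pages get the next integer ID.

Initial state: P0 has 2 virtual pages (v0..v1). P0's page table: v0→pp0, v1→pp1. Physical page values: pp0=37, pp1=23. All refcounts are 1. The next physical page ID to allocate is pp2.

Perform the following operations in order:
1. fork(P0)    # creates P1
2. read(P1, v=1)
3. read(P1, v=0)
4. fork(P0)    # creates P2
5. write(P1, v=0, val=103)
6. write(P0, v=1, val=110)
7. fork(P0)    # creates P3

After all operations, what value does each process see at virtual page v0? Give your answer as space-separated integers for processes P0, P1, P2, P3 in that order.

Op 1: fork(P0) -> P1. 2 ppages; refcounts: pp0:2 pp1:2
Op 2: read(P1, v1) -> 23. No state change.
Op 3: read(P1, v0) -> 37. No state change.
Op 4: fork(P0) -> P2. 2 ppages; refcounts: pp0:3 pp1:3
Op 5: write(P1, v0, 103). refcount(pp0)=3>1 -> COPY to pp2. 3 ppages; refcounts: pp0:2 pp1:3 pp2:1
Op 6: write(P0, v1, 110). refcount(pp1)=3>1 -> COPY to pp3. 4 ppages; refcounts: pp0:2 pp1:2 pp2:1 pp3:1
Op 7: fork(P0) -> P3. 4 ppages; refcounts: pp0:3 pp1:2 pp2:1 pp3:2
P0: v0 -> pp0 = 37
P1: v0 -> pp2 = 103
P2: v0 -> pp0 = 37
P3: v0 -> pp0 = 37

Answer: 37 103 37 37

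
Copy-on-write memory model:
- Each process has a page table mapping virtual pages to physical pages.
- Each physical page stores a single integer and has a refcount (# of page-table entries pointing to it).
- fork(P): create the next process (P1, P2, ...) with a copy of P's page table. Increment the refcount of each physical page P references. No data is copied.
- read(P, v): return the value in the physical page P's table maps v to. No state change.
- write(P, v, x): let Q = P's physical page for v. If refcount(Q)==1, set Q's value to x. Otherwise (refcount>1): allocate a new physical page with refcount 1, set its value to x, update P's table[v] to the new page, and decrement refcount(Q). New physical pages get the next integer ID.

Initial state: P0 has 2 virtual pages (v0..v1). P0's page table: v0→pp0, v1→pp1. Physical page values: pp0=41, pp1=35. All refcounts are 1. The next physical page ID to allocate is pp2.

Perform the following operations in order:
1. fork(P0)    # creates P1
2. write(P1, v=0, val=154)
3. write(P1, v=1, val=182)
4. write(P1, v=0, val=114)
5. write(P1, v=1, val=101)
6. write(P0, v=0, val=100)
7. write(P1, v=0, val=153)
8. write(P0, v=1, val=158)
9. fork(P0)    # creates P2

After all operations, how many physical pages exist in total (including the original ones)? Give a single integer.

Answer: 4

Derivation:
Op 1: fork(P0) -> P1. 2 ppages; refcounts: pp0:2 pp1:2
Op 2: write(P1, v0, 154). refcount(pp0)=2>1 -> COPY to pp2. 3 ppages; refcounts: pp0:1 pp1:2 pp2:1
Op 3: write(P1, v1, 182). refcount(pp1)=2>1 -> COPY to pp3. 4 ppages; refcounts: pp0:1 pp1:1 pp2:1 pp3:1
Op 4: write(P1, v0, 114). refcount(pp2)=1 -> write in place. 4 ppages; refcounts: pp0:1 pp1:1 pp2:1 pp3:1
Op 5: write(P1, v1, 101). refcount(pp3)=1 -> write in place. 4 ppages; refcounts: pp0:1 pp1:1 pp2:1 pp3:1
Op 6: write(P0, v0, 100). refcount(pp0)=1 -> write in place. 4 ppages; refcounts: pp0:1 pp1:1 pp2:1 pp3:1
Op 7: write(P1, v0, 153). refcount(pp2)=1 -> write in place. 4 ppages; refcounts: pp0:1 pp1:1 pp2:1 pp3:1
Op 8: write(P0, v1, 158). refcount(pp1)=1 -> write in place. 4 ppages; refcounts: pp0:1 pp1:1 pp2:1 pp3:1
Op 9: fork(P0) -> P2. 4 ppages; refcounts: pp0:2 pp1:2 pp2:1 pp3:1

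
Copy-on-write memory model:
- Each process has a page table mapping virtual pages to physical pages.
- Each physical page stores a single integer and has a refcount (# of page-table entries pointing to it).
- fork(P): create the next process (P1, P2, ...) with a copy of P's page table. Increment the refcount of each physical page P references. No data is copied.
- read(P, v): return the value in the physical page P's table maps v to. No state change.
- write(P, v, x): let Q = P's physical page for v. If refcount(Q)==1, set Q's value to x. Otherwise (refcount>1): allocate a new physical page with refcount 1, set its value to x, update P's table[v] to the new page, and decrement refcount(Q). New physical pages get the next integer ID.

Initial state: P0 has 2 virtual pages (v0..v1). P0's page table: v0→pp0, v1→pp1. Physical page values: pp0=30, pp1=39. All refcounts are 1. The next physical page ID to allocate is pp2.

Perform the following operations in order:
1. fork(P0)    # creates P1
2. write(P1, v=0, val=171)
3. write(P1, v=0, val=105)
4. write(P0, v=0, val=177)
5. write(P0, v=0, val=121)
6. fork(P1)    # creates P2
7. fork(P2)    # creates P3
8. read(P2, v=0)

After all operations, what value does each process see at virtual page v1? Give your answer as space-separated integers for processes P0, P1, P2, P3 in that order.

Answer: 39 39 39 39

Derivation:
Op 1: fork(P0) -> P1. 2 ppages; refcounts: pp0:2 pp1:2
Op 2: write(P1, v0, 171). refcount(pp0)=2>1 -> COPY to pp2. 3 ppages; refcounts: pp0:1 pp1:2 pp2:1
Op 3: write(P1, v0, 105). refcount(pp2)=1 -> write in place. 3 ppages; refcounts: pp0:1 pp1:2 pp2:1
Op 4: write(P0, v0, 177). refcount(pp0)=1 -> write in place. 3 ppages; refcounts: pp0:1 pp1:2 pp2:1
Op 5: write(P0, v0, 121). refcount(pp0)=1 -> write in place. 3 ppages; refcounts: pp0:1 pp1:2 pp2:1
Op 6: fork(P1) -> P2. 3 ppages; refcounts: pp0:1 pp1:3 pp2:2
Op 7: fork(P2) -> P3. 3 ppages; refcounts: pp0:1 pp1:4 pp2:3
Op 8: read(P2, v0) -> 105. No state change.
P0: v1 -> pp1 = 39
P1: v1 -> pp1 = 39
P2: v1 -> pp1 = 39
P3: v1 -> pp1 = 39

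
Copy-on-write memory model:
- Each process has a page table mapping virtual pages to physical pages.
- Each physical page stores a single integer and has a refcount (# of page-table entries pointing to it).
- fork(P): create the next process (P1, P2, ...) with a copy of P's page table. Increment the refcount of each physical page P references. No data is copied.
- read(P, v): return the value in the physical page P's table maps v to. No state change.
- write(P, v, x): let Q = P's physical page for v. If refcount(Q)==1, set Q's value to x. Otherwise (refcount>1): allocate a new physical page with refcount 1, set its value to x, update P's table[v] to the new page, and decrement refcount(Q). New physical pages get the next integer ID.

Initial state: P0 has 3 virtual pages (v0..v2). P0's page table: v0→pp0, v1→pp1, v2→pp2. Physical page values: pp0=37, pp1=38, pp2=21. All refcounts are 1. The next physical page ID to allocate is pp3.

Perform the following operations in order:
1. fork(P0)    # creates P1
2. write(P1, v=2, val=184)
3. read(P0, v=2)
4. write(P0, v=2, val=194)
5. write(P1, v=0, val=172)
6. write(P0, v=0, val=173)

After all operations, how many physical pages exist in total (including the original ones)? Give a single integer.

Op 1: fork(P0) -> P1. 3 ppages; refcounts: pp0:2 pp1:2 pp2:2
Op 2: write(P1, v2, 184). refcount(pp2)=2>1 -> COPY to pp3. 4 ppages; refcounts: pp0:2 pp1:2 pp2:1 pp3:1
Op 3: read(P0, v2) -> 21. No state change.
Op 4: write(P0, v2, 194). refcount(pp2)=1 -> write in place. 4 ppages; refcounts: pp0:2 pp1:2 pp2:1 pp3:1
Op 5: write(P1, v0, 172). refcount(pp0)=2>1 -> COPY to pp4. 5 ppages; refcounts: pp0:1 pp1:2 pp2:1 pp3:1 pp4:1
Op 6: write(P0, v0, 173). refcount(pp0)=1 -> write in place. 5 ppages; refcounts: pp0:1 pp1:2 pp2:1 pp3:1 pp4:1

Answer: 5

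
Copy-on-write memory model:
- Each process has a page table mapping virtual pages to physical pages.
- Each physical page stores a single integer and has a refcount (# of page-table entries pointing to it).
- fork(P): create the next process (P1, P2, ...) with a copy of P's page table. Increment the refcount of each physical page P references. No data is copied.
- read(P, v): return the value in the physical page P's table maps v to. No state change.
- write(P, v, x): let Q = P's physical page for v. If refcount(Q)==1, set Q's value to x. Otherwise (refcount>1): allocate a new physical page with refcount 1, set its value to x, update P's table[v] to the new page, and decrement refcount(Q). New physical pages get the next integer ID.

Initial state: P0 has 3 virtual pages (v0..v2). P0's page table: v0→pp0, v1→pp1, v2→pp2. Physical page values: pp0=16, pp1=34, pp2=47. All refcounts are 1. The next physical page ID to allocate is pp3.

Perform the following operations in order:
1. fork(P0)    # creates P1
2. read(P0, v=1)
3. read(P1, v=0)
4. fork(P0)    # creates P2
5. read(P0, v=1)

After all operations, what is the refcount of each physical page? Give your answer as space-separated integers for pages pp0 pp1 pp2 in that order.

Op 1: fork(P0) -> P1. 3 ppages; refcounts: pp0:2 pp1:2 pp2:2
Op 2: read(P0, v1) -> 34. No state change.
Op 3: read(P1, v0) -> 16. No state change.
Op 4: fork(P0) -> P2. 3 ppages; refcounts: pp0:3 pp1:3 pp2:3
Op 5: read(P0, v1) -> 34. No state change.

Answer: 3 3 3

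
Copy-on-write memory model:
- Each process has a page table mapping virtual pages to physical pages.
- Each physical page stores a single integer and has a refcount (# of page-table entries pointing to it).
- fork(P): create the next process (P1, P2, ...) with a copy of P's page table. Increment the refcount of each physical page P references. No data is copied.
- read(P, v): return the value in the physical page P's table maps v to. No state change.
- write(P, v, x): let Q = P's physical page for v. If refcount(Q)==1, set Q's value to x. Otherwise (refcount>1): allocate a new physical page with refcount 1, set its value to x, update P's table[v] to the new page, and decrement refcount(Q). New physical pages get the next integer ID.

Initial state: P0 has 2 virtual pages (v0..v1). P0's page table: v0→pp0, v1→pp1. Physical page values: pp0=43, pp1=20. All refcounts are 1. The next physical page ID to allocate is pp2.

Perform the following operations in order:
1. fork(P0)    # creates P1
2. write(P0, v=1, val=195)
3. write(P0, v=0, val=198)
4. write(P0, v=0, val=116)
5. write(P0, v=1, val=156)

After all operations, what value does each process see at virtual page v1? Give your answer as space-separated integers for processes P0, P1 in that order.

Op 1: fork(P0) -> P1. 2 ppages; refcounts: pp0:2 pp1:2
Op 2: write(P0, v1, 195). refcount(pp1)=2>1 -> COPY to pp2. 3 ppages; refcounts: pp0:2 pp1:1 pp2:1
Op 3: write(P0, v0, 198). refcount(pp0)=2>1 -> COPY to pp3. 4 ppages; refcounts: pp0:1 pp1:1 pp2:1 pp3:1
Op 4: write(P0, v0, 116). refcount(pp3)=1 -> write in place. 4 ppages; refcounts: pp0:1 pp1:1 pp2:1 pp3:1
Op 5: write(P0, v1, 156). refcount(pp2)=1 -> write in place. 4 ppages; refcounts: pp0:1 pp1:1 pp2:1 pp3:1
P0: v1 -> pp2 = 156
P1: v1 -> pp1 = 20

Answer: 156 20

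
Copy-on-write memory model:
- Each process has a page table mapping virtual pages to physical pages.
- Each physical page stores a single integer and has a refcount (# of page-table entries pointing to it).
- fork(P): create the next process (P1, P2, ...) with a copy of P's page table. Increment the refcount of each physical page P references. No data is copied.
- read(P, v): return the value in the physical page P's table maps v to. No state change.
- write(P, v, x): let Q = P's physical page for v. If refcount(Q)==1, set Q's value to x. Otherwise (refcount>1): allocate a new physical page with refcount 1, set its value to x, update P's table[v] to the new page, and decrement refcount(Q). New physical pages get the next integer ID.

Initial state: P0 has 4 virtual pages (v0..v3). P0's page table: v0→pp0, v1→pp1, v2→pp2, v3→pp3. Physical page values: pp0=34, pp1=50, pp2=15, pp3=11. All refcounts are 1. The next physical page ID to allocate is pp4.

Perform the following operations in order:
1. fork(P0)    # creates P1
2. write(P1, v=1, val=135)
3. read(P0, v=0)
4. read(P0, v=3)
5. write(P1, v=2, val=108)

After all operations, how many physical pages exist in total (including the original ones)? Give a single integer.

Answer: 6

Derivation:
Op 1: fork(P0) -> P1. 4 ppages; refcounts: pp0:2 pp1:2 pp2:2 pp3:2
Op 2: write(P1, v1, 135). refcount(pp1)=2>1 -> COPY to pp4. 5 ppages; refcounts: pp0:2 pp1:1 pp2:2 pp3:2 pp4:1
Op 3: read(P0, v0) -> 34. No state change.
Op 4: read(P0, v3) -> 11. No state change.
Op 5: write(P1, v2, 108). refcount(pp2)=2>1 -> COPY to pp5. 6 ppages; refcounts: pp0:2 pp1:1 pp2:1 pp3:2 pp4:1 pp5:1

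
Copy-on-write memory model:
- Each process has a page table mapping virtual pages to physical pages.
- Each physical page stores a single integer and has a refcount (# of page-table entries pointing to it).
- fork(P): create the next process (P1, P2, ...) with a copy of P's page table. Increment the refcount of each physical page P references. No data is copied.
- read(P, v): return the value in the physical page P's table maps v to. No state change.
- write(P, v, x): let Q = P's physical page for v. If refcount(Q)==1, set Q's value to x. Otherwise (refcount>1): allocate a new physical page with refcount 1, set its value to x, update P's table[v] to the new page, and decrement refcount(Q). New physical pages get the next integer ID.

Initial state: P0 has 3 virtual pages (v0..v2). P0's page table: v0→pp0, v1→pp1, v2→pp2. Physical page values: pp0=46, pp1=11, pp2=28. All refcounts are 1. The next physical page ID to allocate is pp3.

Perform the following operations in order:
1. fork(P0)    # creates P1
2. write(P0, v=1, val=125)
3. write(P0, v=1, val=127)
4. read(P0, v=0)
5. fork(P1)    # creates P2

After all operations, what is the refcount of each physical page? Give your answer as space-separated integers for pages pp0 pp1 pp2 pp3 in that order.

Answer: 3 2 3 1

Derivation:
Op 1: fork(P0) -> P1. 3 ppages; refcounts: pp0:2 pp1:2 pp2:2
Op 2: write(P0, v1, 125). refcount(pp1)=2>1 -> COPY to pp3. 4 ppages; refcounts: pp0:2 pp1:1 pp2:2 pp3:1
Op 3: write(P0, v1, 127). refcount(pp3)=1 -> write in place. 4 ppages; refcounts: pp0:2 pp1:1 pp2:2 pp3:1
Op 4: read(P0, v0) -> 46. No state change.
Op 5: fork(P1) -> P2. 4 ppages; refcounts: pp0:3 pp1:2 pp2:3 pp3:1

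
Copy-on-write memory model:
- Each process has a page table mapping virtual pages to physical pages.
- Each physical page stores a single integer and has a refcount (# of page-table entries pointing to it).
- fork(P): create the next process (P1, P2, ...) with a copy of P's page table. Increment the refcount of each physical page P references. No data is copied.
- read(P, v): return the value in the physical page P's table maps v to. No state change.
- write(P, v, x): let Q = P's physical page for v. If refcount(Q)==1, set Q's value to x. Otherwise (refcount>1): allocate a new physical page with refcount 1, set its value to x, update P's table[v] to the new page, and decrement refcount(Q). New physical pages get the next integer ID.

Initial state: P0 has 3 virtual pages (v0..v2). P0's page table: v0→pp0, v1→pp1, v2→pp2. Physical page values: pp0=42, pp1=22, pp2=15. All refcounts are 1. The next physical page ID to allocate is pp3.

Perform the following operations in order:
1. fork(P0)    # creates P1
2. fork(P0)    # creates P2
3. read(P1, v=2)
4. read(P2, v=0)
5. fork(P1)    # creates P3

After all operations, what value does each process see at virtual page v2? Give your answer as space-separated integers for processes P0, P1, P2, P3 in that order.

Op 1: fork(P0) -> P1. 3 ppages; refcounts: pp0:2 pp1:2 pp2:2
Op 2: fork(P0) -> P2. 3 ppages; refcounts: pp0:3 pp1:3 pp2:3
Op 3: read(P1, v2) -> 15. No state change.
Op 4: read(P2, v0) -> 42. No state change.
Op 5: fork(P1) -> P3. 3 ppages; refcounts: pp0:4 pp1:4 pp2:4
P0: v2 -> pp2 = 15
P1: v2 -> pp2 = 15
P2: v2 -> pp2 = 15
P3: v2 -> pp2 = 15

Answer: 15 15 15 15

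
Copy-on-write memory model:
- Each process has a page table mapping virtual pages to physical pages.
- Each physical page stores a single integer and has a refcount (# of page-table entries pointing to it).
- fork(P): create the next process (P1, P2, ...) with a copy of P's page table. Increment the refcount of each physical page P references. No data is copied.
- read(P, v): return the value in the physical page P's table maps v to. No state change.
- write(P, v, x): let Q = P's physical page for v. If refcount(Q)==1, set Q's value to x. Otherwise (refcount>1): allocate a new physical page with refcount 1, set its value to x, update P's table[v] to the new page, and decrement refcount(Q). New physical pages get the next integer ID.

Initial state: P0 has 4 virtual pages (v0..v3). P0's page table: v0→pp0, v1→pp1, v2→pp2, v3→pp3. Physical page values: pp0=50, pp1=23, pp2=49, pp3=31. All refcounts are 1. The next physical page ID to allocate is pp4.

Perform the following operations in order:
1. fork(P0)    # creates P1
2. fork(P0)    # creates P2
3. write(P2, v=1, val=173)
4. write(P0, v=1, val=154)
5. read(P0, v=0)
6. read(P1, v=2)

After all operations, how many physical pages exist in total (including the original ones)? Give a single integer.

Op 1: fork(P0) -> P1. 4 ppages; refcounts: pp0:2 pp1:2 pp2:2 pp3:2
Op 2: fork(P0) -> P2. 4 ppages; refcounts: pp0:3 pp1:3 pp2:3 pp3:3
Op 3: write(P2, v1, 173). refcount(pp1)=3>1 -> COPY to pp4. 5 ppages; refcounts: pp0:3 pp1:2 pp2:3 pp3:3 pp4:1
Op 4: write(P0, v1, 154). refcount(pp1)=2>1 -> COPY to pp5. 6 ppages; refcounts: pp0:3 pp1:1 pp2:3 pp3:3 pp4:1 pp5:1
Op 5: read(P0, v0) -> 50. No state change.
Op 6: read(P1, v2) -> 49. No state change.

Answer: 6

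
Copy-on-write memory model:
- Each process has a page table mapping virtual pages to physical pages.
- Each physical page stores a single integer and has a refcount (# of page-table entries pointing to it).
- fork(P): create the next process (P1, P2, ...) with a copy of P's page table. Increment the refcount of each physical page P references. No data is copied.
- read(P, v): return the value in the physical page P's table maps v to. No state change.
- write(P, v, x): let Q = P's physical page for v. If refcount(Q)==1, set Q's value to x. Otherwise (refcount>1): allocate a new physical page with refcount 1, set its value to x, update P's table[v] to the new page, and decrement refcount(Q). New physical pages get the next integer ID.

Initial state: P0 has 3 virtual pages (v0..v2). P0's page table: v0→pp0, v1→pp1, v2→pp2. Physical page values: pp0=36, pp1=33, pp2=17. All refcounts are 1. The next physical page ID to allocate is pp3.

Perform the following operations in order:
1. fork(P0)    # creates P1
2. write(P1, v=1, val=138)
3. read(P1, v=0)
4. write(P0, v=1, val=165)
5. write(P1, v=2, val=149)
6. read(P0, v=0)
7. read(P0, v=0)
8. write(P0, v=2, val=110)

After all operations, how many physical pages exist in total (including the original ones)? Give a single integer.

Op 1: fork(P0) -> P1. 3 ppages; refcounts: pp0:2 pp1:2 pp2:2
Op 2: write(P1, v1, 138). refcount(pp1)=2>1 -> COPY to pp3. 4 ppages; refcounts: pp0:2 pp1:1 pp2:2 pp3:1
Op 3: read(P1, v0) -> 36. No state change.
Op 4: write(P0, v1, 165). refcount(pp1)=1 -> write in place. 4 ppages; refcounts: pp0:2 pp1:1 pp2:2 pp3:1
Op 5: write(P1, v2, 149). refcount(pp2)=2>1 -> COPY to pp4. 5 ppages; refcounts: pp0:2 pp1:1 pp2:1 pp3:1 pp4:1
Op 6: read(P0, v0) -> 36. No state change.
Op 7: read(P0, v0) -> 36. No state change.
Op 8: write(P0, v2, 110). refcount(pp2)=1 -> write in place. 5 ppages; refcounts: pp0:2 pp1:1 pp2:1 pp3:1 pp4:1

Answer: 5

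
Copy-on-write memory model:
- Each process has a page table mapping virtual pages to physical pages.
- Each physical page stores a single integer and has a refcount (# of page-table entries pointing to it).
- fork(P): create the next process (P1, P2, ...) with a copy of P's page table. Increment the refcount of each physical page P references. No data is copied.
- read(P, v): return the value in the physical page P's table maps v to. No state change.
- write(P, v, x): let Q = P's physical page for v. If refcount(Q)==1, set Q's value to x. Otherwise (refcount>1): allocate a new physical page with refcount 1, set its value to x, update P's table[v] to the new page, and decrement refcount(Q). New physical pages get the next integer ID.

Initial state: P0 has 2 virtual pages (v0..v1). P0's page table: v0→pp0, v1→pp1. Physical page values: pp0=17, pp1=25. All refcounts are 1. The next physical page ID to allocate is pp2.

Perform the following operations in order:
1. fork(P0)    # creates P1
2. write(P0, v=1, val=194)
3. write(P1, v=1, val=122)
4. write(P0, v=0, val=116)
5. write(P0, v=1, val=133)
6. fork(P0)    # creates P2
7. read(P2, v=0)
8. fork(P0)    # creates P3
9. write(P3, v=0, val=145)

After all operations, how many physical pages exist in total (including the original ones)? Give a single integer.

Op 1: fork(P0) -> P1. 2 ppages; refcounts: pp0:2 pp1:2
Op 2: write(P0, v1, 194). refcount(pp1)=2>1 -> COPY to pp2. 3 ppages; refcounts: pp0:2 pp1:1 pp2:1
Op 3: write(P1, v1, 122). refcount(pp1)=1 -> write in place. 3 ppages; refcounts: pp0:2 pp1:1 pp2:1
Op 4: write(P0, v0, 116). refcount(pp0)=2>1 -> COPY to pp3. 4 ppages; refcounts: pp0:1 pp1:1 pp2:1 pp3:1
Op 5: write(P0, v1, 133). refcount(pp2)=1 -> write in place. 4 ppages; refcounts: pp0:1 pp1:1 pp2:1 pp3:1
Op 6: fork(P0) -> P2. 4 ppages; refcounts: pp0:1 pp1:1 pp2:2 pp3:2
Op 7: read(P2, v0) -> 116. No state change.
Op 8: fork(P0) -> P3. 4 ppages; refcounts: pp0:1 pp1:1 pp2:3 pp3:3
Op 9: write(P3, v0, 145). refcount(pp3)=3>1 -> COPY to pp4. 5 ppages; refcounts: pp0:1 pp1:1 pp2:3 pp3:2 pp4:1

Answer: 5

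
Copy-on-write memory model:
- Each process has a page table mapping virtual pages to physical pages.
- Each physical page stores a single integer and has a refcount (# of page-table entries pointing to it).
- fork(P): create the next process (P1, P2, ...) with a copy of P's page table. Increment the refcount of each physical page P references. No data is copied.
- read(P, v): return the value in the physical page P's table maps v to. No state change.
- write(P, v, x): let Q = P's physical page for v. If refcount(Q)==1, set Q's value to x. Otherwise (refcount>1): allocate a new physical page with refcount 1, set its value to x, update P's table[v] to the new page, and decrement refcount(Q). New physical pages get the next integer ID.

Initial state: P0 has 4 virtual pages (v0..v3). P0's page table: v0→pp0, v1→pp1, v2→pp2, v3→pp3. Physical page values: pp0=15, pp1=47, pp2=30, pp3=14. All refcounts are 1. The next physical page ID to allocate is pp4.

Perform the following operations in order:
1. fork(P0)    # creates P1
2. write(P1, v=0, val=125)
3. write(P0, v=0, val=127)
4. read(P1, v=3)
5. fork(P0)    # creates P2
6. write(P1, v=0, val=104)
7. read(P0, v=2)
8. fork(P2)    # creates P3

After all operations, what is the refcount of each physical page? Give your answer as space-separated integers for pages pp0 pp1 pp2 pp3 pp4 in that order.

Op 1: fork(P0) -> P1. 4 ppages; refcounts: pp0:2 pp1:2 pp2:2 pp3:2
Op 2: write(P1, v0, 125). refcount(pp0)=2>1 -> COPY to pp4. 5 ppages; refcounts: pp0:1 pp1:2 pp2:2 pp3:2 pp4:1
Op 3: write(P0, v0, 127). refcount(pp0)=1 -> write in place. 5 ppages; refcounts: pp0:1 pp1:2 pp2:2 pp3:2 pp4:1
Op 4: read(P1, v3) -> 14. No state change.
Op 5: fork(P0) -> P2. 5 ppages; refcounts: pp0:2 pp1:3 pp2:3 pp3:3 pp4:1
Op 6: write(P1, v0, 104). refcount(pp4)=1 -> write in place. 5 ppages; refcounts: pp0:2 pp1:3 pp2:3 pp3:3 pp4:1
Op 7: read(P0, v2) -> 30. No state change.
Op 8: fork(P2) -> P3. 5 ppages; refcounts: pp0:3 pp1:4 pp2:4 pp3:4 pp4:1

Answer: 3 4 4 4 1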